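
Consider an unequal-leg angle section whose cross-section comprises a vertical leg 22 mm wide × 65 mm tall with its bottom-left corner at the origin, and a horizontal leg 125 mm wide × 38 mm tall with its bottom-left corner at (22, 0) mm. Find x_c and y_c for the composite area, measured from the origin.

vertical leg: A = 22 × 65 = 1430.00, centroid at (11.00, 32.50).
horizontal leg: A = 125 × 38 = 4750.00, centroid at (84.50, 19.00).
ΣA = 6180.00 mm²
ΣAx_c = (1430.00)(11.00) + (4750.00)(84.50) = 417105.00 mm³
ΣAy_c = (1430.00)(32.50) + (4750.00)(19.00) = 136725.00 mm³
x_c = 417105.00 / 6180.00 = 67.49 mm
y_c = 136725.00 / 6180.00 = 22.12 mm

x_c = 67.49 mm, y_c = 22.12 mm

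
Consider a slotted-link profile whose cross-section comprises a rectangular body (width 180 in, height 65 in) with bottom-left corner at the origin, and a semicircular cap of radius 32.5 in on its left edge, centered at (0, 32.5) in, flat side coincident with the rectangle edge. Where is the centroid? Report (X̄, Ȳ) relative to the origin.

X̄ = 77.11 in, Ȳ = 32.50 in

rectangular body: A = 180 × 65 = 11700.00, centroid at (90.00, 32.50).
semicircular end: A = ½π·32.5² = 1659.15, centroid at (-13.79, 32.50).
ΣA = 13359.15 in²
ΣAX̄ = (11700.00)(90.00) + (1659.15)(-13.79) = 1030114.58 in³
ΣAȲ = (11700.00)(32.50) + (1659.15)(32.50) = 434172.49 in³
X̄ = 1030114.58 / 13359.15 = 77.11 in
Ȳ = 434172.49 / 13359.15 = 32.50 in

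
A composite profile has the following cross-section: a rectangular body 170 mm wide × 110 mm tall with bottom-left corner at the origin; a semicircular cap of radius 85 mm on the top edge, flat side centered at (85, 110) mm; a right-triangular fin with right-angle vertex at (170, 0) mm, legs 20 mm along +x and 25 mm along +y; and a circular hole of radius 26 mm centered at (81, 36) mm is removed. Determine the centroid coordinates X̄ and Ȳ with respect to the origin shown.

Part | A | x̄ᵢ | ȳᵢ | A·x̄ᵢ | A·ȳᵢ
rectangular body | 18700.00 | 85.00 | 55.00 | 1589500.00 | 1028500.00
semicircular top | 11349.00 | 85.00 | 146.08 | 964665.29 | 1657807.05
triangular fin | 250.00 | 176.67 | 8.33 | 44166.67 | 2083.33
hole | -2123.72 | 81.00 | 36.00 | -172021.05 | -76453.80
Σ | 28175.29 |  |  | 2426310.91 | 2611936.58
X̄ = 2426310.91 / 28175.29 = 86.11 mm
Ȳ = 2611936.58 / 28175.29 = 92.70 mm

X̄ = 86.11 mm, Ȳ = 92.70 mm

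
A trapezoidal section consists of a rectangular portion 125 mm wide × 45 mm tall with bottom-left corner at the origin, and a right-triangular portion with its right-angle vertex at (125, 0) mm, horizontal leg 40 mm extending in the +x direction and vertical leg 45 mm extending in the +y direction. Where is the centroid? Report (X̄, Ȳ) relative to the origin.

rectangular portion: A = 125 × 45 = 5625.00, centroid at (62.50, 22.50).
triangular portion: A = ½·40·45 = 900.00, centroid at (138.33, 15.00).
ΣA = 6525.00 mm²
ΣAX̄ = (5625.00)(62.50) + (900.00)(138.33) = 476062.50 mm³
ΣAȲ = (5625.00)(22.50) + (900.00)(15.00) = 140062.50 mm³
X̄ = 476062.50 / 6525.00 = 72.96 mm
Ȳ = 140062.50 / 6525.00 = 21.47 mm

X̄ = 72.96 mm, Ȳ = 21.47 mm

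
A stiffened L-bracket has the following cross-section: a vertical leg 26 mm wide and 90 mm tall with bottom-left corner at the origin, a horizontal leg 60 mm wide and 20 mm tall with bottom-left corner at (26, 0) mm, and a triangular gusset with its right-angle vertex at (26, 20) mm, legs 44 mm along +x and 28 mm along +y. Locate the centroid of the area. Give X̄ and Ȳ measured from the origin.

vertical leg: A = 26 × 90 = 2340.00, centroid at (13.00, 45.00).
horizontal leg: A = 60 × 20 = 1200.00, centroid at (56.00, 10.00).
gusset: A = ½·44·28 = 616.00, centroid at (40.67, 29.33).
ΣA = 4156.00 mm²
ΣAX̄ = (2340.00)(13.00) + (1200.00)(56.00) + (616.00)(40.67) = 122670.67 mm³
ΣAȲ = (2340.00)(45.00) + (1200.00)(10.00) + (616.00)(29.33) = 135369.33 mm³
X̄ = 122670.67 / 4156.00 = 29.52 mm
Ȳ = 135369.33 / 4156.00 = 32.57 mm

X̄ = 29.52 mm, Ȳ = 32.57 mm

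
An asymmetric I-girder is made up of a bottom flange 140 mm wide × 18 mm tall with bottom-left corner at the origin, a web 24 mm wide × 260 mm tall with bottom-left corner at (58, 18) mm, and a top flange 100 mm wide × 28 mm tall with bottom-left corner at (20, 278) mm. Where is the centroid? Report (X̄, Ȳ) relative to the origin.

Part | A | x̄ᵢ | ȳᵢ | A·x̄ᵢ | A·ȳᵢ
bottom flange | 2520.00 | 70.00 | 9.00 | 176400.00 | 22680.00
web | 6240.00 | 70.00 | 148.00 | 436800.00 | 923520.00
top flange | 2800.00 | 70.00 | 292.00 | 196000.00 | 817600.00
Σ | 11560.00 |  |  | 809200.00 | 1763800.00
X̄ = 809200.00 / 11560.00 = 70.00 mm
Ȳ = 1763800.00 / 11560.00 = 152.58 mm

X̄ = 70.00 mm, Ȳ = 152.58 mm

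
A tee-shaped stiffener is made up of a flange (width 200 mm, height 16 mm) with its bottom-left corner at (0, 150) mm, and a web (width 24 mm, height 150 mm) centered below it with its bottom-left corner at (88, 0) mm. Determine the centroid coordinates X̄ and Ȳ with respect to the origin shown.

X̄ = 100.00 mm, Ȳ = 114.06 mm

Part | A | x̄ᵢ | ȳᵢ | A·x̄ᵢ | A·ȳᵢ
web | 3600.00 | 100.00 | 75.00 | 360000.00 | 270000.00
flange | 3200.00 | 100.00 | 158.00 | 320000.00 | 505600.00
Σ | 6800.00 |  |  | 680000.00 | 775600.00
X̄ = 680000.00 / 6800.00 = 100.00 mm
Ȳ = 775600.00 / 6800.00 = 114.06 mm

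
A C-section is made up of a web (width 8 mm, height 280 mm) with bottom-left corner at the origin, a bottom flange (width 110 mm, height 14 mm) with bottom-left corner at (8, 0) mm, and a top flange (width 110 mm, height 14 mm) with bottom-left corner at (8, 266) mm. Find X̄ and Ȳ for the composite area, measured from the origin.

X̄ = 38.16 mm, Ȳ = 140.00 mm

web: A = 8 × 280 = 2240.00, centroid at (4.00, 140.00).
bottom flange: A = 110 × 14 = 1540.00, centroid at (63.00, 7.00).
top flange: A = 110 × 14 = 1540.00, centroid at (63.00, 273.00).
ΣA = 5320.00 mm², ΣAX̄ = 203000.00 mm³, ΣAȲ = 744800.00 mm³.
X̄ = 203000.00/5320.00 = 38.16 mm; Ȳ = 744800.00/5320.00 = 140.00 mm.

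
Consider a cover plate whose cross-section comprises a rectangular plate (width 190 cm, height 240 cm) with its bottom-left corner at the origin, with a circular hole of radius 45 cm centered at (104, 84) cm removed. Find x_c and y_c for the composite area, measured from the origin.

plate: A = 190 × 240 = 45600.00, centroid at (95.00, 120.00).
hole: A = −π·45² = -6361.73, centroid at (104.00, 84.00).
ΣA = 39238.27 cm²
ΣAx_c = (45600.00)(95.00) + (-6361.73)(104.00) = 3670380.59 cm³
ΣAy_c = (45600.00)(120.00) + (-6361.73)(84.00) = 4937615.09 cm³
x_c = 3670380.59 / 39238.27 = 93.54 cm
y_c = 4937615.09 / 39238.27 = 125.84 cm

x_c = 93.54 cm, y_c = 125.84 cm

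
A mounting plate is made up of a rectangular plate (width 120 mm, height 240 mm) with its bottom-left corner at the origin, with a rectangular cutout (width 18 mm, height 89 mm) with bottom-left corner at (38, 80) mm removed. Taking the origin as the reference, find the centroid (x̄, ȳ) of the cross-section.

x̄ = 60.77 mm, ȳ = 119.73 mm

Part | A | x̄ᵢ | ȳᵢ | A·x̄ᵢ | A·ȳᵢ
plate | 28800.00 | 60.00 | 120.00 | 1728000.00 | 3456000.00
hole | -1602.00 | 47.00 | 124.50 | -75294.00 | -199449.00
Σ | 27198.00 |  |  | 1652706.00 | 3256551.00
x̄ = 1652706.00 / 27198.00 = 60.77 mm
ȳ = 3256551.00 / 27198.00 = 119.73 mm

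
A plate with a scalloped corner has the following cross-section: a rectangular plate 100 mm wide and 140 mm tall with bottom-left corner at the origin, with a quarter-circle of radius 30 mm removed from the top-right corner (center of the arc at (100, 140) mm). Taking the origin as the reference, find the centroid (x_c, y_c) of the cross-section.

Part | A | x̄ᵢ | ȳᵢ | A·x̄ᵢ | A·ȳᵢ
plate | 14000.00 | 50.00 | 70.00 | 700000.00 | 980000.00
removed quarter-circle | -706.86 | 87.27 | 127.27 | -61685.83 | -89960.17
Σ | 13293.14 |  |  | 638314.17 | 890039.83
x_c = 638314.17 / 13293.14 = 48.02 mm
y_c = 890039.83 / 13293.14 = 66.95 mm

x_c = 48.02 mm, y_c = 66.95 mm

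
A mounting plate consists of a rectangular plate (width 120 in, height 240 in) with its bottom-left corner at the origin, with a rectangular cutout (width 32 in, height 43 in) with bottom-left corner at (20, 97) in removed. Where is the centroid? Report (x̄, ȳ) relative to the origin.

plate: A = 120 × 240 = 28800.00, centroid at (60.00, 120.00).
hole: A = −(32 × 43) = -1376.00, centroid at (36.00, 118.50).
ΣA = 27424.00 in², ΣAx̄ = 1678464.00 in³, ΣAȳ = 3292944.00 in³.
x̄ = 1678464.00/27424.00 = 61.20 in; ȳ = 3292944.00/27424.00 = 120.08 in.

x̄ = 61.20 in, ȳ = 120.08 in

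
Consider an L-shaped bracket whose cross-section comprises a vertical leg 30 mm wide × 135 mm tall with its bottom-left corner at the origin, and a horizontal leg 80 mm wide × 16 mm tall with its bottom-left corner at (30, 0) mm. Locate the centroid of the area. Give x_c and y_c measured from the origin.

vertical leg: A = 30 × 135 = 4050.00, centroid at (15.00, 67.50).
horizontal leg: A = 80 × 16 = 1280.00, centroid at (70.00, 8.00).
ΣA = 5330.00 mm²
ΣAx_c = (4050.00)(15.00) + (1280.00)(70.00) = 150350.00 mm³
ΣAy_c = (4050.00)(67.50) + (1280.00)(8.00) = 283615.00 mm³
x_c = 150350.00 / 5330.00 = 28.21 mm
y_c = 283615.00 / 5330.00 = 53.21 mm

x_c = 28.21 mm, y_c = 53.21 mm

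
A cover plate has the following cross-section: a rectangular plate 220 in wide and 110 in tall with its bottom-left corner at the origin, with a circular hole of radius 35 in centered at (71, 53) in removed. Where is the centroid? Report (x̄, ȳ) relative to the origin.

x̄ = 117.37 in, ȳ = 55.38 in

Part | A | x̄ᵢ | ȳᵢ | A·x̄ᵢ | A·ȳᵢ
plate | 24200.00 | 110.00 | 55.00 | 2662000.00 | 1331000.00
hole | -3848.45 | 71.00 | 53.00 | -273240.02 | -203967.90
Σ | 20351.55 |  |  | 2388759.98 | 1127032.10
x̄ = 2388759.98 / 20351.55 = 117.37 in
ȳ = 1127032.10 / 20351.55 = 55.38 in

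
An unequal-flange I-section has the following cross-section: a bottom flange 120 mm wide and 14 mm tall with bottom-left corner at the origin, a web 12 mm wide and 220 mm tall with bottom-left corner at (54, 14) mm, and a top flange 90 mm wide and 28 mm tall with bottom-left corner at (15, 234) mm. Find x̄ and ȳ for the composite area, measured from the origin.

Part | A | x̄ᵢ | ȳᵢ | A·x̄ᵢ | A·ȳᵢ
bottom flange | 1680.00 | 60.00 | 7.00 | 100800.00 | 11760.00
web | 2640.00 | 60.00 | 124.00 | 158400.00 | 327360.00
top flange | 2520.00 | 60.00 | 248.00 | 151200.00 | 624960.00
Σ | 6840.00 |  |  | 410400.00 | 964080.00
x̄ = 410400.00 / 6840.00 = 60.00 mm
ȳ = 964080.00 / 6840.00 = 140.95 mm

x̄ = 60.00 mm, ȳ = 140.95 mm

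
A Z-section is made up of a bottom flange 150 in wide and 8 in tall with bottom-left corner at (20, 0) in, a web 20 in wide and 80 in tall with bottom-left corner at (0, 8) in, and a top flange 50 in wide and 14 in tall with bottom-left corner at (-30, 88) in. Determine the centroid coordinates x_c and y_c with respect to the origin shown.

bottom flange: A = 150 × 8 = 1200.00, centroid at (95.00, 4.00).
web: A = 20 × 80 = 1600.00, centroid at (10.00, 48.00).
top flange: A = 50 × 14 = 700.00, centroid at (-5.00, 95.00).
ΣA = 3500.00 in², ΣAx_c = 126500.00 in³, ΣAy_c = 148100.00 in³.
x_c = 126500.00/3500.00 = 36.14 in; y_c = 148100.00/3500.00 = 42.31 in.

x_c = 36.14 in, y_c = 42.31 in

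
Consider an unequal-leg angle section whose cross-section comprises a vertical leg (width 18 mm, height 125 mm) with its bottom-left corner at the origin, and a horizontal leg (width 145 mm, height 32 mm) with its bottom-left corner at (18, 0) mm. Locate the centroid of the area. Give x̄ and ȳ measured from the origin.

x̄ = 63.89 mm, ȳ = 31.19 mm

vertical leg: A = 18 × 125 = 2250.00, centroid at (9.00, 62.50).
horizontal leg: A = 145 × 32 = 4640.00, centroid at (90.50, 16.00).
ΣA = 6890.00 mm²
ΣAx̄ = (2250.00)(9.00) + (4640.00)(90.50) = 440170.00 mm³
ΣAȳ = (2250.00)(62.50) + (4640.00)(16.00) = 214865.00 mm³
x̄ = 440170.00 / 6890.00 = 63.89 mm
ȳ = 214865.00 / 6890.00 = 31.19 mm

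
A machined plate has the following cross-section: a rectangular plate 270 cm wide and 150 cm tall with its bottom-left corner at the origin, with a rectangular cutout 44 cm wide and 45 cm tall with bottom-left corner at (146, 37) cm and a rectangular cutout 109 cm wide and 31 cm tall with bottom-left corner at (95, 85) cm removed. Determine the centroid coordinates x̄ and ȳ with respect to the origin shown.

x̄ = 131.75 cm, ȳ = 73.42 cm

plate: A = 270 × 150 = 40500.00, centroid at (135.00, 75.00).
hole 1: A = −(44 × 45) = -1980.00, centroid at (168.00, 59.50).
hole 2: A = −(109 × 31) = -3379.00, centroid at (149.50, 100.50).
ΣA = 35141.00 cm², ΣAx̄ = 4629699.50 cm³, ΣAȳ = 2580100.50 cm³.
x̄ = 4629699.50/35141.00 = 131.75 cm; ȳ = 2580100.50/35141.00 = 73.42 cm.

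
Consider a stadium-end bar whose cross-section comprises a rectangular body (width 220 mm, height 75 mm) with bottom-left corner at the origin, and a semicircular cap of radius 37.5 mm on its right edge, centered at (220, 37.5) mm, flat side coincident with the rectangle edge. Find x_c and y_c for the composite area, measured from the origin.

x_c = 124.87 mm, y_c = 37.50 mm

rectangular body: A = 220 × 75 = 16500.00, centroid at (110.00, 37.50).
semicircular end: A = ½π·37.5² = 2208.93, centroid at (235.92, 37.50).
ΣA = 18708.93 mm², ΣAx_c = 2336121.36 mm³, ΣAy_c = 701584.96 mm³.
x_c = 2336121.36/18708.93 = 124.87 mm; y_c = 701584.96/18708.93 = 37.50 mm.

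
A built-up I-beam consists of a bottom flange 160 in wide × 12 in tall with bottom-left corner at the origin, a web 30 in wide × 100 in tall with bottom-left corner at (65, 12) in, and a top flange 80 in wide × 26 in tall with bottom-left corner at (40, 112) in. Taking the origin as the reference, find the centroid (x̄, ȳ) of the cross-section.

bottom flange: A = 160 × 12 = 1920.00, centroid at (80.00, 6.00).
web: A = 30 × 100 = 3000.00, centroid at (80.00, 62.00).
top flange: A = 80 × 26 = 2080.00, centroid at (80.00, 125.00).
ΣA = 7000.00 in²
ΣAx̄ = (1920.00)(80.00) + (3000.00)(80.00) + (2080.00)(80.00) = 560000.00 in³
ΣAȳ = (1920.00)(6.00) + (3000.00)(62.00) + (2080.00)(125.00) = 457520.00 in³
x̄ = 560000.00 / 7000.00 = 80.00 in
ȳ = 457520.00 / 7000.00 = 65.36 in

x̄ = 80.00 in, ȳ = 65.36 in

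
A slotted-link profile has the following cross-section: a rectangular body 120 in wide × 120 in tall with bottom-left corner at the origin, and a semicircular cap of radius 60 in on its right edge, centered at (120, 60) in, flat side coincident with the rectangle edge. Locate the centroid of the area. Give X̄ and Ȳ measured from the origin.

X̄ = 84.10 in, Ȳ = 60.00 in

rectangular body: A = 120 × 120 = 14400.00, centroid at (60.00, 60.00).
semicircular end: A = ½π·60² = 5654.87, centroid at (145.46, 60.00).
ΣA = 20054.87 in², ΣAX̄ = 1686584.01 in³, ΣAȲ = 1203292.01 in³.
X̄ = 1686584.01/20054.87 = 84.10 in; Ȳ = 1203292.01/20054.87 = 60.00 in.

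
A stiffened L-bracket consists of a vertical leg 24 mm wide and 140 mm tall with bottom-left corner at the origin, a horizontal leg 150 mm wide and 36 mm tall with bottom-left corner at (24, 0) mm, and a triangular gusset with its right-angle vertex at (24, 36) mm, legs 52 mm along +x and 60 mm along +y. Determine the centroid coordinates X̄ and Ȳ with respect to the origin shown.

vertical leg: A = 24 × 140 = 3360.00, centroid at (12.00, 70.00).
horizontal leg: A = 150 × 36 = 5400.00, centroid at (99.00, 18.00).
gusset: A = ½·52·60 = 1560.00, centroid at (41.33, 56.00).
ΣA = 10320.00 mm²
ΣAX̄ = (3360.00)(12.00) + (5400.00)(99.00) + (1560.00)(41.33) = 639400.00 mm³
ΣAȲ = (3360.00)(70.00) + (5400.00)(18.00) + (1560.00)(56.00) = 419760.00 mm³
X̄ = 639400.00 / 10320.00 = 61.96 mm
Ȳ = 419760.00 / 10320.00 = 40.67 mm

X̄ = 61.96 mm, Ȳ = 40.67 mm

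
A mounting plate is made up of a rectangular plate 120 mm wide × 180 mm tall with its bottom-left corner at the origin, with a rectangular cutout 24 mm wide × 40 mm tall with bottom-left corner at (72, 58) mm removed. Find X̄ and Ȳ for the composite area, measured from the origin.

plate: A = 120 × 180 = 21600.00, centroid at (60.00, 90.00).
hole: A = −(24 × 40) = -960.00, centroid at (84.00, 78.00).
ΣA = 20640.00 mm²
ΣAX̄ = (21600.00)(60.00) + (-960.00)(84.00) = 1215360.00 mm³
ΣAȲ = (21600.00)(90.00) + (-960.00)(78.00) = 1869120.00 mm³
X̄ = 1215360.00 / 20640.00 = 58.88 mm
Ȳ = 1869120.00 / 20640.00 = 90.56 mm

X̄ = 58.88 mm, Ȳ = 90.56 mm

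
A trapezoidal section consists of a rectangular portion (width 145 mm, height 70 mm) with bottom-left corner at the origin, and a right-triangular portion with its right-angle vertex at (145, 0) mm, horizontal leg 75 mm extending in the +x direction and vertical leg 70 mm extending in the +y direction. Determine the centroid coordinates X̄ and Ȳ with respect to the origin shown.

X̄ = 92.53 mm, Ȳ = 32.60 mm

rectangular portion: A = 145 × 70 = 10150.00, centroid at (72.50, 35.00).
triangular portion: A = ½·75·70 = 2625.00, centroid at (170.00, 23.33).
ΣA = 12775.00 mm²
ΣAX̄ = (10150.00)(72.50) + (2625.00)(170.00) = 1182125.00 mm³
ΣAȲ = (10150.00)(35.00) + (2625.00)(23.33) = 416500.00 mm³
X̄ = 1182125.00 / 12775.00 = 92.53 mm
Ȳ = 416500.00 / 12775.00 = 32.60 mm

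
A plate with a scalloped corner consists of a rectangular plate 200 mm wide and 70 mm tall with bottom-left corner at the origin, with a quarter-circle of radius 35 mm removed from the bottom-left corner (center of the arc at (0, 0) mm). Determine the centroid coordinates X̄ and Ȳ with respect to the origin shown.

Part | A | x̄ᵢ | ȳᵢ | A·x̄ᵢ | A·ȳᵢ
plate | 14000.00 | 100.00 | 35.00 | 1400000.00 | 490000.00
removed quarter-circle | -962.11 | 14.85 | 14.85 | -14291.67 | -14291.67
Σ | 13037.89 |  |  | 1385708.33 | 475708.33
X̄ = 1385708.33 / 13037.89 = 106.28 mm
Ȳ = 475708.33 / 13037.89 = 36.49 mm

X̄ = 106.28 mm, Ȳ = 36.49 mm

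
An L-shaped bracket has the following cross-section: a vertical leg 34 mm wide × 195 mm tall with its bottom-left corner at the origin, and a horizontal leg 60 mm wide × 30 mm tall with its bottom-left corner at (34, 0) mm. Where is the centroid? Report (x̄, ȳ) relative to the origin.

Part | A | x̄ᵢ | ȳᵢ | A·x̄ᵢ | A·ȳᵢ
vertical leg | 6630.00 | 17.00 | 97.50 | 112710.00 | 646425.00
horizontal leg | 1800.00 | 64.00 | 15.00 | 115200.00 | 27000.00
Σ | 8430.00 |  |  | 227910.00 | 673425.00
x̄ = 227910.00 / 8430.00 = 27.04 mm
ȳ = 673425.00 / 8430.00 = 79.88 mm

x̄ = 27.04 mm, ȳ = 79.88 mm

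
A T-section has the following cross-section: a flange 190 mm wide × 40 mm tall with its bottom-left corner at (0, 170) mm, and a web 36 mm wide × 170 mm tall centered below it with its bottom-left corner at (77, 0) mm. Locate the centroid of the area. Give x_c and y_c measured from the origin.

web: A = 36 × 170 = 6120.00, centroid at (95.00, 85.00).
flange: A = 190 × 40 = 7600.00, centroid at (95.00, 190.00).
ΣA = 13720.00 mm²
ΣAx_c = (6120.00)(95.00) + (7600.00)(95.00) = 1303400.00 mm³
ΣAy_c = (6120.00)(85.00) + (7600.00)(190.00) = 1964200.00 mm³
x_c = 1303400.00 / 13720.00 = 95.00 mm
y_c = 1964200.00 / 13720.00 = 143.16 mm

x_c = 95.00 mm, y_c = 143.16 mm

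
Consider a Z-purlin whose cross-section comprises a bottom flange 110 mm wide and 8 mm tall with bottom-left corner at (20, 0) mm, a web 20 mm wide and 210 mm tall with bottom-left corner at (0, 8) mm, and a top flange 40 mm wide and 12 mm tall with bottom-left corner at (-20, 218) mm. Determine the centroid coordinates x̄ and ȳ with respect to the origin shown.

x̄ = 19.42 mm, ȳ = 105.33 mm

bottom flange: A = 110 × 8 = 880.00, centroid at (75.00, 4.00).
web: A = 20 × 210 = 4200.00, centroid at (10.00, 113.00).
top flange: A = 40 × 12 = 480.00, centroid at (0.00, 224.00).
ΣA = 5560.00 mm², ΣAx̄ = 108000.00 mm³, ΣAȳ = 585640.00 mm³.
x̄ = 108000.00/5560.00 = 19.42 mm; ȳ = 585640.00/5560.00 = 105.33 mm.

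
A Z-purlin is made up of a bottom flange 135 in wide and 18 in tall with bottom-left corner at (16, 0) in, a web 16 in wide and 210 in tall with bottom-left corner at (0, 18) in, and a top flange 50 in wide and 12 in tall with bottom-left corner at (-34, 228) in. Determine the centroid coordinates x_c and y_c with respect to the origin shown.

Part | A | x̄ᵢ | ȳᵢ | A·x̄ᵢ | A·ȳᵢ
bottom flange | 2430.00 | 83.50 | 9.00 | 202905.00 | 21870.00
web | 3360.00 | 8.00 | 123.00 | 26880.00 | 413280.00
top flange | 600.00 | -9.00 | 234.00 | -5400.00 | 140400.00
Σ | 6390.00 |  |  | 224385.00 | 575550.00
x_c = 224385.00 / 6390.00 = 35.12 in
y_c = 575550.00 / 6390.00 = 90.07 in

x_c = 35.12 in, y_c = 90.07 in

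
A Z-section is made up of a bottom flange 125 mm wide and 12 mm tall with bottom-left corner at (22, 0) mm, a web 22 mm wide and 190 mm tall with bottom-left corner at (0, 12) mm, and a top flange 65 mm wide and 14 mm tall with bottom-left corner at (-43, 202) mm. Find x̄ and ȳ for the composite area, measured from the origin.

bottom flange: A = 125 × 12 = 1500.00, centroid at (84.50, 6.00).
web: A = 22 × 190 = 4180.00, centroid at (11.00, 107.00).
top flange: A = 65 × 14 = 910.00, centroid at (-10.50, 209.00).
ΣA = 6590.00 mm², ΣAx̄ = 163175.00 mm³, ΣAȳ = 646450.00 mm³.
x̄ = 163175.00/6590.00 = 24.76 mm; ȳ = 646450.00/6590.00 = 98.10 mm.

x̄ = 24.76 mm, ȳ = 98.10 mm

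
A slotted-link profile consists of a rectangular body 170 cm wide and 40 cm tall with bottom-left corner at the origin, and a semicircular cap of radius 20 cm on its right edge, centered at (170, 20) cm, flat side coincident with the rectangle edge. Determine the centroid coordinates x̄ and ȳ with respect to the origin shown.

Part | A | x̄ᵢ | ȳᵢ | A·x̄ᵢ | A·ȳᵢ
rectangular body | 6800.00 | 85.00 | 20.00 | 578000.00 | 136000.00
semicircular end | 628.32 | 178.49 | 20.00 | 112147.48 | 12566.37
Σ | 7428.32 |  |  | 690147.48 | 148566.37
x̄ = 690147.48 / 7428.32 = 92.91 cm
ȳ = 148566.37 / 7428.32 = 20.00 cm

x̄ = 92.91 cm, ȳ = 20.00 cm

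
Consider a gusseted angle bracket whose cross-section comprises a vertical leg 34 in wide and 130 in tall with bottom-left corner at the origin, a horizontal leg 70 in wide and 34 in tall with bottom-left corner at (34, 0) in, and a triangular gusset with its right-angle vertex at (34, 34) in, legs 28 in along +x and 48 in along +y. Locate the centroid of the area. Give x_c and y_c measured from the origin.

x_c = 35.93 in, y_c = 48.36 in

Part | A | x̄ᵢ | ȳᵢ | A·x̄ᵢ | A·ȳᵢ
vertical leg | 4420.00 | 17.00 | 65.00 | 75140.00 | 287300.00
horizontal leg | 2380.00 | 69.00 | 17.00 | 164220.00 | 40460.00
gusset | 672.00 | 43.33 | 50.00 | 29120.00 | 33600.00
Σ | 7472.00 |  |  | 268480.00 | 361360.00
x_c = 268480.00 / 7472.00 = 35.93 in
y_c = 361360.00 / 7472.00 = 48.36 in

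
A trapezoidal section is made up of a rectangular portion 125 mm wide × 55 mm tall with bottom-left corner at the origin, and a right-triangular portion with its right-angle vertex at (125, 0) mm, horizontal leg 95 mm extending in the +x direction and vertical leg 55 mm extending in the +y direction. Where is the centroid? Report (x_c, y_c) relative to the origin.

x_c = 88.43 mm, y_c = 24.98 mm

rectangular portion: A = 125 × 55 = 6875.00, centroid at (62.50, 27.50).
triangular portion: A = ½·95·55 = 2612.50, centroid at (156.67, 18.33).
ΣA = 9487.50 mm², ΣAx_c = 838979.17 mm³, ΣAy_c = 236958.33 mm³.
x_c = 838979.17/9487.50 = 88.43 mm; y_c = 236958.33/9487.50 = 24.98 mm.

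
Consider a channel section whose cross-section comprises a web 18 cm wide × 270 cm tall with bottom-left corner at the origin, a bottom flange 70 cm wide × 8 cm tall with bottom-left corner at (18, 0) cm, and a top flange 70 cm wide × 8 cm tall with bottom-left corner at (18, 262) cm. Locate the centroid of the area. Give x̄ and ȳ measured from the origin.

web: A = 18 × 270 = 4860.00, centroid at (9.00, 135.00).
bottom flange: A = 70 × 8 = 560.00, centroid at (53.00, 4.00).
top flange: A = 70 × 8 = 560.00, centroid at (53.00, 266.00).
ΣA = 5980.00 cm², ΣAx̄ = 103100.00 cm³, ΣAȳ = 807300.00 cm³.
x̄ = 103100.00/5980.00 = 17.24 cm; ȳ = 807300.00/5980.00 = 135.00 cm.

x̄ = 17.24 cm, ȳ = 135.00 cm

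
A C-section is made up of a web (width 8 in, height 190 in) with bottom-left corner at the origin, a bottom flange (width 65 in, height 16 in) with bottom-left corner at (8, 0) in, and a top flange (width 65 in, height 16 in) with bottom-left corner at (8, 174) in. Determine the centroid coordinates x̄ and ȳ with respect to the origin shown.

x̄ = 25.09 in, ȳ = 95.00 in

Part | A | x̄ᵢ | ȳᵢ | A·x̄ᵢ | A·ȳᵢ
web | 1520.00 | 4.00 | 95.00 | 6080.00 | 144400.00
bottom flange | 1040.00 | 40.50 | 8.00 | 42120.00 | 8320.00
top flange | 1040.00 | 40.50 | 182.00 | 42120.00 | 189280.00
Σ | 3600.00 |  |  | 90320.00 | 342000.00
x̄ = 90320.00 / 3600.00 = 25.09 in
ȳ = 342000.00 / 3600.00 = 95.00 in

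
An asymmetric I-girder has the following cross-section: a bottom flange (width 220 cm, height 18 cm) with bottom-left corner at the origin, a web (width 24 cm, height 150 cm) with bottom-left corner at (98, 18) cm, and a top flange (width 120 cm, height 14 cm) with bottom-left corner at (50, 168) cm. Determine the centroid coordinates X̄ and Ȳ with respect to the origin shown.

X̄ = 110.00 cm, Ȳ = 71.91 cm

bottom flange: A = 220 × 18 = 3960.00, centroid at (110.00, 9.00).
web: A = 24 × 150 = 3600.00, centroid at (110.00, 93.00).
top flange: A = 120 × 14 = 1680.00, centroid at (110.00, 175.00).
ΣA = 9240.00 cm²
ΣAX̄ = (3960.00)(110.00) + (3600.00)(110.00) + (1680.00)(110.00) = 1016400.00 cm³
ΣAȲ = (3960.00)(9.00) + (3600.00)(93.00) + (1680.00)(175.00) = 664440.00 cm³
X̄ = 1016400.00 / 9240.00 = 110.00 cm
Ȳ = 664440.00 / 9240.00 = 71.91 cm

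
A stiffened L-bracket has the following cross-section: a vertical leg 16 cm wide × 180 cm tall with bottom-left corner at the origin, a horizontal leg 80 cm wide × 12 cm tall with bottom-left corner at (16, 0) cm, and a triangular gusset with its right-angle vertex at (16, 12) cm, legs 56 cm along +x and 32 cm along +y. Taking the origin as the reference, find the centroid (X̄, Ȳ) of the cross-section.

vertical leg: A = 16 × 180 = 2880.00, centroid at (8.00, 90.00).
horizontal leg: A = 80 × 12 = 960.00, centroid at (56.00, 6.00).
gusset: A = ½·56·32 = 896.00, centroid at (34.67, 22.67).
ΣA = 4736.00 cm²
ΣAX̄ = (2880.00)(8.00) + (960.00)(56.00) + (896.00)(34.67) = 107861.33 cm³
ΣAȲ = (2880.00)(90.00) + (960.00)(6.00) + (896.00)(22.67) = 285269.33 cm³
X̄ = 107861.33 / 4736.00 = 22.77 cm
Ȳ = 285269.33 / 4736.00 = 60.23 cm

X̄ = 22.77 cm, Ȳ = 60.23 cm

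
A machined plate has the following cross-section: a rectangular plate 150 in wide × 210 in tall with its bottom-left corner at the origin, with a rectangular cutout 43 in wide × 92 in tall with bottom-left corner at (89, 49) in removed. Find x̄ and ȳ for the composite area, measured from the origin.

x̄ = 69.90 in, ȳ = 106.44 in

Part | A | x̄ᵢ | ȳᵢ | A·x̄ᵢ | A·ȳᵢ
plate | 31500.00 | 75.00 | 105.00 | 2362500.00 | 3307500.00
hole | -3956.00 | 110.50 | 95.00 | -437138.00 | -375820.00
Σ | 27544.00 |  |  | 1925362.00 | 2931680.00
x̄ = 1925362.00 / 27544.00 = 69.90 in
ȳ = 2931680.00 / 27544.00 = 106.44 in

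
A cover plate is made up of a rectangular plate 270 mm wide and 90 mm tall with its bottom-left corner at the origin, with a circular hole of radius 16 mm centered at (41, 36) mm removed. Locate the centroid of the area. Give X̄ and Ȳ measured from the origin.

X̄ = 138.22 mm, Ȳ = 45.31 mm

Part | A | x̄ᵢ | ȳᵢ | A·x̄ᵢ | A·ȳᵢ
plate | 24300.00 | 135.00 | 45.00 | 3280500.00 | 1093500.00
hole | -804.25 | 41.00 | 36.00 | -32974.16 | -28952.92
Σ | 23495.75 |  |  | 3247525.84 | 1064547.08
X̄ = 3247525.84 / 23495.75 = 138.22 mm
Ȳ = 1064547.08 / 23495.75 = 45.31 mm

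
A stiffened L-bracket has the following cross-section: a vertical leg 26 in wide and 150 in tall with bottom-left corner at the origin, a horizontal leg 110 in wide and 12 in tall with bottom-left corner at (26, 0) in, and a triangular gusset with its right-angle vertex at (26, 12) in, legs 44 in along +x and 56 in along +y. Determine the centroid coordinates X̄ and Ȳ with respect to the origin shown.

X̄ = 32.19 in, Ȳ = 52.42 in

vertical leg: A = 26 × 150 = 3900.00, centroid at (13.00, 75.00).
horizontal leg: A = 110 × 12 = 1320.00, centroid at (81.00, 6.00).
gusset: A = ½·44·56 = 1232.00, centroid at (40.67, 30.67).
ΣA = 6452.00 in²
ΣAX̄ = (3900.00)(13.00) + (1320.00)(81.00) + (1232.00)(40.67) = 207721.33 in³
ΣAȲ = (3900.00)(75.00) + (1320.00)(6.00) + (1232.00)(30.67) = 338201.33 in³
X̄ = 207721.33 / 6452.00 = 32.19 in
Ȳ = 338201.33 / 6452.00 = 52.42 in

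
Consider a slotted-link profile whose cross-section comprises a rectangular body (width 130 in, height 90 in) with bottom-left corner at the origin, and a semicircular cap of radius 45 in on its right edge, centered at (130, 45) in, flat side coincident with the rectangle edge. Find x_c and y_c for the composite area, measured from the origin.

x_c = 82.98 in, y_c = 45.00 in

rectangular body: A = 130 × 90 = 11700.00, centroid at (65.00, 45.00).
semicircular end: A = ½π·45² = 3180.86, centroid at (149.10, 45.00).
ΣA = 14880.86 in²
ΣAx_c = (11700.00)(65.00) + (3180.86)(149.10) = 1234762.13 in³
ΣAy_c = (11700.00)(45.00) + (3180.86)(45.00) = 669638.82 in³
x_c = 1234762.13 / 14880.86 = 82.98 in
y_c = 669638.82 / 14880.86 = 45.00 in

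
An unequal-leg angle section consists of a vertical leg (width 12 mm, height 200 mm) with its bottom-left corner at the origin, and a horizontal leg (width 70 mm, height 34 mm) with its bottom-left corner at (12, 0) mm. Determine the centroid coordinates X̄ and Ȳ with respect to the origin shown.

X̄ = 26.41 mm, Ȳ = 58.67 mm

vertical leg: A = 12 × 200 = 2400.00, centroid at (6.00, 100.00).
horizontal leg: A = 70 × 34 = 2380.00, centroid at (47.00, 17.00).
ΣA = 4780.00 mm²
ΣAX̄ = (2400.00)(6.00) + (2380.00)(47.00) = 126260.00 mm³
ΣAȲ = (2400.00)(100.00) + (2380.00)(17.00) = 280460.00 mm³
X̄ = 126260.00 / 4780.00 = 26.41 mm
Ȳ = 280460.00 / 4780.00 = 58.67 mm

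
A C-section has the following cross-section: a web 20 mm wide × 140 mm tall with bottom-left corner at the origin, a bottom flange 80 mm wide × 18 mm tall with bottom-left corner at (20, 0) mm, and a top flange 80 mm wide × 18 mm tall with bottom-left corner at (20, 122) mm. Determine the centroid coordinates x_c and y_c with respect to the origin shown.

web: A = 20 × 140 = 2800.00, centroid at (10.00, 70.00).
bottom flange: A = 80 × 18 = 1440.00, centroid at (60.00, 9.00).
top flange: A = 80 × 18 = 1440.00, centroid at (60.00, 131.00).
ΣA = 5680.00 mm², ΣAx_c = 200800.00 mm³, ΣAy_c = 397600.00 mm³.
x_c = 200800.00/5680.00 = 35.35 mm; y_c = 397600.00/5680.00 = 70.00 mm.

x_c = 35.35 mm, y_c = 70.00 mm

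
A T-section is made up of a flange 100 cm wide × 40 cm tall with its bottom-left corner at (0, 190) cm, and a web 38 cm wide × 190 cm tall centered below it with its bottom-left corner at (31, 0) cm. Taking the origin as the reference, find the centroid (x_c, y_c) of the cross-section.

x_c = 50.00 cm, y_c = 136.00 cm

web: A = 38 × 190 = 7220.00, centroid at (50.00, 95.00).
flange: A = 100 × 40 = 4000.00, centroid at (50.00, 210.00).
ΣA = 11220.00 cm²
ΣAx_c = (7220.00)(50.00) + (4000.00)(50.00) = 561000.00 cm³
ΣAy_c = (7220.00)(95.00) + (4000.00)(210.00) = 1525900.00 cm³
x_c = 561000.00 / 11220.00 = 50.00 cm
y_c = 1525900.00 / 11220.00 = 136.00 cm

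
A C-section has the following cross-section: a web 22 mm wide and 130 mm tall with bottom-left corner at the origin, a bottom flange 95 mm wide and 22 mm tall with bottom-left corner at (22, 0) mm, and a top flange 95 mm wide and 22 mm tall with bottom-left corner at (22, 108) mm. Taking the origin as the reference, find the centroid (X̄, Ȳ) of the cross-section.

X̄ = 45.73 mm, Ȳ = 65.00 mm

Part | A | x̄ᵢ | ȳᵢ | A·x̄ᵢ | A·ȳᵢ
web | 2860.00 | 11.00 | 65.00 | 31460.00 | 185900.00
bottom flange | 2090.00 | 69.50 | 11.00 | 145255.00 | 22990.00
top flange | 2090.00 | 69.50 | 119.00 | 145255.00 | 248710.00
Σ | 7040.00 |  |  | 321970.00 | 457600.00
X̄ = 321970.00 / 7040.00 = 45.73 mm
Ȳ = 457600.00 / 7040.00 = 65.00 mm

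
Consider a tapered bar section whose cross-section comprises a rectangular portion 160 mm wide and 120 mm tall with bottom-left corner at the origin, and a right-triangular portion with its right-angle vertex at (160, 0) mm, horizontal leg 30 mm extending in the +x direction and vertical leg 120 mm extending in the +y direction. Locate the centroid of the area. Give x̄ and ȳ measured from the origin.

rectangular portion: A = 160 × 120 = 19200.00, centroid at (80.00, 60.00).
triangular portion: A = ½·30·120 = 1800.00, centroid at (170.00, 40.00).
ΣA = 21000.00 mm², ΣAx̄ = 1842000.00 mm³, ΣAȳ = 1224000.00 mm³.
x̄ = 1842000.00/21000.00 = 87.71 mm; ȳ = 1224000.00/21000.00 = 58.29 mm.

x̄ = 87.71 mm, ȳ = 58.29 mm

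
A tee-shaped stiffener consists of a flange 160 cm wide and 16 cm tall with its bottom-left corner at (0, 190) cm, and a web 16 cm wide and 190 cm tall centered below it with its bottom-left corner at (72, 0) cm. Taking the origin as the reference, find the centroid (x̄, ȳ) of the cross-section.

x̄ = 80.00 cm, ȳ = 142.09 cm

web: A = 16 × 190 = 3040.00, centroid at (80.00, 95.00).
flange: A = 160 × 16 = 2560.00, centroid at (80.00, 198.00).
ΣA = 5600.00 cm², ΣAx̄ = 448000.00 cm³, ΣAȳ = 795680.00 cm³.
x̄ = 448000.00/5600.00 = 80.00 cm; ȳ = 795680.00/5600.00 = 142.09 cm.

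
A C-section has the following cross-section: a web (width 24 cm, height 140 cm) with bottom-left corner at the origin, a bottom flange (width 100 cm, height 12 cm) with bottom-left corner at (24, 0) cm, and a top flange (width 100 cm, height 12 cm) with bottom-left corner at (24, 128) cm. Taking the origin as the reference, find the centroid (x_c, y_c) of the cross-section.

web: A = 24 × 140 = 3360.00, centroid at (12.00, 70.00).
bottom flange: A = 100 × 12 = 1200.00, centroid at (74.00, 6.00).
top flange: A = 100 × 12 = 1200.00, centroid at (74.00, 134.00).
ΣA = 5760.00 cm², ΣAx_c = 217920.00 cm³, ΣAy_c = 403200.00 cm³.
x_c = 217920.00/5760.00 = 37.83 cm; y_c = 403200.00/5760.00 = 70.00 cm.

x_c = 37.83 cm, y_c = 70.00 cm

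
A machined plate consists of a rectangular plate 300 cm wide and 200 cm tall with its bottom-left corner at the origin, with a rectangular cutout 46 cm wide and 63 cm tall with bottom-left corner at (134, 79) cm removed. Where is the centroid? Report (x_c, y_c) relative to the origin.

x_c = 149.64 cm, y_c = 99.47 cm

plate: A = 300 × 200 = 60000.00, centroid at (150.00, 100.00).
hole: A = −(46 × 63) = -2898.00, centroid at (157.00, 110.50).
ΣA = 57102.00 cm², ΣAx_c = 8545014.00 cm³, ΣAy_c = 5679771.00 cm³.
x_c = 8545014.00/57102.00 = 149.64 cm; y_c = 5679771.00/57102.00 = 99.47 cm.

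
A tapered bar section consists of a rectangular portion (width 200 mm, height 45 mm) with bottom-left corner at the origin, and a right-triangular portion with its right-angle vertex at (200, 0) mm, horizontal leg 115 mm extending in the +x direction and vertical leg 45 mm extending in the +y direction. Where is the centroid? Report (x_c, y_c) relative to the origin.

rectangular portion: A = 200 × 45 = 9000.00, centroid at (100.00, 22.50).
triangular portion: A = ½·115·45 = 2587.50, centroid at (238.33, 15.00).
ΣA = 11587.50 mm², ΣAx_c = 1516687.50 mm³, ΣAy_c = 241312.50 mm³.
x_c = 1516687.50/11587.50 = 130.89 mm; y_c = 241312.50/11587.50 = 20.83 mm.

x_c = 130.89 mm, y_c = 20.83 mm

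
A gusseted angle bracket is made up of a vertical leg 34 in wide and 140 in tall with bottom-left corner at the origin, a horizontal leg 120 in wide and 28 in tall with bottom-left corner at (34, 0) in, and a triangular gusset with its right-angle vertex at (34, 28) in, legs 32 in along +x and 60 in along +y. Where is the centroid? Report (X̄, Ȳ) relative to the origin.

X̄ = 48.42 in, Ȳ = 46.95 in

Part | A | x̄ᵢ | ȳᵢ | A·x̄ᵢ | A·ȳᵢ
vertical leg | 4760.00 | 17.00 | 70.00 | 80920.00 | 333200.00
horizontal leg | 3360.00 | 94.00 | 14.00 | 315840.00 | 47040.00
gusset | 960.00 | 44.67 | 48.00 | 42880.00 | 46080.00
Σ | 9080.00 |  |  | 439640.00 | 426320.00
X̄ = 439640.00 / 9080.00 = 48.42 in
Ȳ = 426320.00 / 9080.00 = 46.95 in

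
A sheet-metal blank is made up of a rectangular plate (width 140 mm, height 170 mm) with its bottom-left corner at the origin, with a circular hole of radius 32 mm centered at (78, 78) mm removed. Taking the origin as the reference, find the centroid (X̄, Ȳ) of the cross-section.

Part | A | x̄ᵢ | ȳᵢ | A·x̄ᵢ | A·ȳᵢ
plate | 23800.00 | 70.00 | 85.00 | 1666000.00 | 2023000.00
hole | -3216.99 | 78.00 | 78.00 | -250925.29 | -250925.29
Σ | 20583.01 |  |  | 1415074.71 | 1772074.71
X̄ = 1415074.71 / 20583.01 = 68.75 mm
Ȳ = 1772074.71 / 20583.01 = 86.09 mm

X̄ = 68.75 mm, Ȳ = 86.09 mm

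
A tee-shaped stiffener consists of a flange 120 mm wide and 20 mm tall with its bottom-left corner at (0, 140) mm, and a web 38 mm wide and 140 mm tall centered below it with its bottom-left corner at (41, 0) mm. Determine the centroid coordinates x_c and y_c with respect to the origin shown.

x_c = 60.00 mm, y_c = 94.87 mm

web: A = 38 × 140 = 5320.00, centroid at (60.00, 70.00).
flange: A = 120 × 20 = 2400.00, centroid at (60.00, 150.00).
ΣA = 7720.00 mm², ΣAx_c = 463200.00 mm³, ΣAy_c = 732400.00 mm³.
x_c = 463200.00/7720.00 = 60.00 mm; y_c = 732400.00/7720.00 = 94.87 mm.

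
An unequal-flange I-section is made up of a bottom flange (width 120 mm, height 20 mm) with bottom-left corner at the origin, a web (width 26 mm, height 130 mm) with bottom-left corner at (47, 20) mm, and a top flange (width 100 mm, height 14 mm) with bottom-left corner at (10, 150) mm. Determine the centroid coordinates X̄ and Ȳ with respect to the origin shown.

X̄ = 60.00 mm, Ȳ = 73.97 mm

bottom flange: A = 120 × 20 = 2400.00, centroid at (60.00, 10.00).
web: A = 26 × 130 = 3380.00, centroid at (60.00, 85.00).
top flange: A = 100 × 14 = 1400.00, centroid at (60.00, 157.00).
ΣA = 7180.00 mm², ΣAX̄ = 430800.00 mm³, ΣAȲ = 531100.00 mm³.
X̄ = 430800.00/7180.00 = 60.00 mm; Ȳ = 531100.00/7180.00 = 73.97 mm.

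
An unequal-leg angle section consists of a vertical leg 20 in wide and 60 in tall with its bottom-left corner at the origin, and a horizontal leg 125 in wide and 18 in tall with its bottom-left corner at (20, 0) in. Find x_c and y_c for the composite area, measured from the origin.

x_c = 57.28 in, y_c = 16.30 in

Part | A | x̄ᵢ | ȳᵢ | A·x̄ᵢ | A·ȳᵢ
vertical leg | 1200.00 | 10.00 | 30.00 | 12000.00 | 36000.00
horizontal leg | 2250.00 | 82.50 | 9.00 | 185625.00 | 20250.00
Σ | 3450.00 |  |  | 197625.00 | 56250.00
x_c = 197625.00 / 3450.00 = 57.28 in
y_c = 56250.00 / 3450.00 = 16.30 in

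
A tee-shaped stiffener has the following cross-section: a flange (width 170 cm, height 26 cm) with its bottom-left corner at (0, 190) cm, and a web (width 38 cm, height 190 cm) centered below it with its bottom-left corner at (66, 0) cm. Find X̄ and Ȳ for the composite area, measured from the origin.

web: A = 38 × 190 = 7220.00, centroid at (85.00, 95.00).
flange: A = 170 × 26 = 4420.00, centroid at (85.00, 203.00).
ΣA = 11640.00 cm², ΣAX̄ = 989400.00 cm³, ΣAȲ = 1583160.00 cm³.
X̄ = 989400.00/11640.00 = 85.00 cm; Ȳ = 1583160.00/11640.00 = 136.01 cm.

X̄ = 85.00 cm, Ȳ = 136.01 cm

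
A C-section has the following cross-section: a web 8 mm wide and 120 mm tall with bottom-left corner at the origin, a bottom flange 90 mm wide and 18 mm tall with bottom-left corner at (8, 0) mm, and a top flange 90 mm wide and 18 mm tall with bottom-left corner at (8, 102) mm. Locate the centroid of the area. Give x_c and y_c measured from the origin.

web: A = 8 × 120 = 960.00, centroid at (4.00, 60.00).
bottom flange: A = 90 × 18 = 1620.00, centroid at (53.00, 9.00).
top flange: A = 90 × 18 = 1620.00, centroid at (53.00, 111.00).
ΣA = 4200.00 mm², ΣAx_c = 175560.00 mm³, ΣAy_c = 252000.00 mm³.
x_c = 175560.00/4200.00 = 41.80 mm; y_c = 252000.00/4200.00 = 60.00 mm.

x_c = 41.80 mm, y_c = 60.00 mm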